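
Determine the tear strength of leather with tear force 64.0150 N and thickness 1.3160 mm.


Formula: Tear strength = force / thickness
Substituting: Tear strength = 64.0150 / 1.3160
Result: 48.6436 N/mm


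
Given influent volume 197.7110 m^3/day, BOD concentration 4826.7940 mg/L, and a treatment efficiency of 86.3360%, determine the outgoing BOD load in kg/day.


Load_in = volume * conc / 1000 = 197.7110 * 4826.7940 / 1000 = 954.3103 kg/day
Removed = Load_in * eff / 100 = 954.3103 * 86.3360 / 100 = 823.9133 kg/day
Load_out = Load_in - Removed = 954.3103 - 823.9133 = 130.3970 kg/day


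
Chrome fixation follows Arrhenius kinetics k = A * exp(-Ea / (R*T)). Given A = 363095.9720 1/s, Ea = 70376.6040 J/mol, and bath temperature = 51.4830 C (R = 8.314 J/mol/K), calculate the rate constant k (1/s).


T_K = T_C + 273.15 = 51.4830 + 273.15 = 324.6330 K
exponent = -Ea / (R * T_K) = -70376.6040 / (8.314 * 324.6330) = -26.0751
k = A * exp(exponent) = 363095.9720 * exp(-26.0751) = 1.7209e-06 1/s


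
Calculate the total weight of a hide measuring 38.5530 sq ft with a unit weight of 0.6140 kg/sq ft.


Formula: Weight = area * weight_per_sqft
Substituting: Weight = 38.5530 * 0.6140
Result: 23.6715 kg


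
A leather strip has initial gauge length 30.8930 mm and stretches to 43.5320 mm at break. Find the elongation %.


Formula: Elongation = (Lf - L0) / L0 * 100
Substituting: Elongation = (43.5320 - 30.8930) / 30.8930 * 100
Result: 40.9122 %


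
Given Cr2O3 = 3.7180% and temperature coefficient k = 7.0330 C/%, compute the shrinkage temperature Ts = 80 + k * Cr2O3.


Formula: Ts = 80 + k * Cr2O3
Substituting: Ts = 80 + 7.0330 * 3.7180
Result: 106.1487 C


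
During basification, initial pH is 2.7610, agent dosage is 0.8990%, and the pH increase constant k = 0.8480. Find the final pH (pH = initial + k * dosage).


Formula: pH_final = pH_initial + k * base_pct
Substituting: pH_final = 2.7610 + 0.8480 * 0.8990
Result: 3.5234


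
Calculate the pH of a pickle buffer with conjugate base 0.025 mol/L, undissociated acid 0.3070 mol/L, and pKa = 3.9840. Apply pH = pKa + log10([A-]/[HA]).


ratio = [A-] / [HA] = 0.025 / 0.3070 = 0.0814332
log10(ratio) = -1.0892
pH = pKa + log10(ratio) = 3.9840 - 1.0892 = 2.8948


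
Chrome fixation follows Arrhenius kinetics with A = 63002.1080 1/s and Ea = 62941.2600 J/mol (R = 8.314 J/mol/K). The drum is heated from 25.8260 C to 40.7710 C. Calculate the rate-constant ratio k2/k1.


T1 = 25.8260 + 273.15 = 298.9760 K; T2 = 40.7710 + 273.15 = 313.9210 K
k1 = A * exp(-Ea/(R*T1)) = 63002.1080 * exp(-62941.2600/(8.314*298.9760)) = 6.3442e-07 1/s
k2 = A * exp(-Ea/(R*T2)) = 63002.1080 * exp(-62941.2600/(8.314*313.9210)) = 2.1179e-06 1/s
k2/k1 = 2.1179e-06 / 6.3442e-07 = 3.3384


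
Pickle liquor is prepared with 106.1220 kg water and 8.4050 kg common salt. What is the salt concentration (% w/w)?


Formula: Conc = salt / (water + salt) * 100
Substituting: Conc = 8.4050 / (106.1220 + 8.4050) * 100
Result: 7.3389 %


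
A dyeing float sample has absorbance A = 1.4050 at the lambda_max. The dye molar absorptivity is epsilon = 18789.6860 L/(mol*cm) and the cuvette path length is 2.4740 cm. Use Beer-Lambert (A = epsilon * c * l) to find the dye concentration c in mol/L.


Formula: c = A / (epsilon * l)
Substituting: c = 1.4050 / (18789.6860 * 2.4740)
Result: 3.0224e-05 mol/L


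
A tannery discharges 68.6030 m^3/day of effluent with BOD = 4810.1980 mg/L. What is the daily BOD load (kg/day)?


Formula: BOD_load = volume * conc / 1000
Substituting: BOD_load = 68.6030 * 4810.1980 / 1000
Result: 329.9940 kg/day


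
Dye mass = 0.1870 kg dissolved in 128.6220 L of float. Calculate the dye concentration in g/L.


Formula: Conc = dye_mass(kg) / volume(L) * 1000
Substituting: Conc = 0.1870 / 128.6220 * 1000
Result: 1.4539 g/L


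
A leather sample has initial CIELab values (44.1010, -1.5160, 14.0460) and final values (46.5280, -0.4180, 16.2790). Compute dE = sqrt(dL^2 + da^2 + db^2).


dL = 2.4270, da = 1.0980, db = 2.2330
dE = sqrt(2.4270^2 + 1.0980^2 + 2.2330^2) = 3.4759


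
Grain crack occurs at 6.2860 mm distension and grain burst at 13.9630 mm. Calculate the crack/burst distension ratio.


Formula: Ratio = crack / burst
Substituting: Ratio = 6.2860 / 13.9630
Result: 0.4502


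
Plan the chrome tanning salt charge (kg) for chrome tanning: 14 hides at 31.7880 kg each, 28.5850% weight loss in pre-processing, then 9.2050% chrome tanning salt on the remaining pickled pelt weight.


Total_raw = N * avg_wt = 14 * 31.7880 = 445.0320 kg
Substrate = Total_raw * (1 - loss/100) = 445.0320 * (1 - 28.5850/100) = 317.8196 kg
Chrome = Substrate * pct / 100 = 317.8196 * 9.2050 / 100 = 29.2553 kg


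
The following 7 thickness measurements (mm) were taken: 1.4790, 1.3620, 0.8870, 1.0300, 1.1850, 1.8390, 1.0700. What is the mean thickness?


Formula: Average = sum / n
Substituting: Average = 8.8520 / 7
Result: 1.2646 mm


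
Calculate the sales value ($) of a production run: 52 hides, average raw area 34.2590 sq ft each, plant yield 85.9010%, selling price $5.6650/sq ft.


Raw_total = N * avg_area = 52 * 34.2590 = 1781.4680 sq ft
Finished = Raw_total * yield / 100 = 1781.4680 * 85.9010 / 100 = 1530.2988 sq ft
Value = Finished * price = 1530.2988 * 5.6650 = 8669.1429 $


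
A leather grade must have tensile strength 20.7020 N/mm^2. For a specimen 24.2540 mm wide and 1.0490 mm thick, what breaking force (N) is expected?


Formula: F = TS * w * t
Substituting: F = 20.7020 * 24.2540 * 1.0490
Result: 526.7095 N


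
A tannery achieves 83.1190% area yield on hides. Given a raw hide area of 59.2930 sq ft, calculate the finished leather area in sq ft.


Formula: finished = raw * yield / 100
Substituting: finished = 59.2930 * 83.1190 / 100
Result: 49.2837 sq ft


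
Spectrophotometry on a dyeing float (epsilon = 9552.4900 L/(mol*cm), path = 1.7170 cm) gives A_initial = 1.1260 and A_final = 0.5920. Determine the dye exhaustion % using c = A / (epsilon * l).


c_initial = A_i / (epsilon * l) = 1.1260 / (9552.4900 * 1.7170) = 6.8652e-05 mol/L
c_final = A_f / (epsilon * l) = 0.5920 / (9552.4900 * 1.7170) = 3.6094e-05 mol/L
Exhaustion = (c_initial - c_final) / c_initial * 100 = (6.8652e-05 - 3.6094e-05) / 6.8652e-05 * 100 = 47.4245 %


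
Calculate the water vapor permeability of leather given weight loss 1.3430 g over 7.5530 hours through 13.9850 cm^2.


Formula: WVP = loss / (area * time)
Substituting: WVP = 1.3430 / (13.9850 * 7.5530)
Result: 0.0127143 g/(cm^2*hr)


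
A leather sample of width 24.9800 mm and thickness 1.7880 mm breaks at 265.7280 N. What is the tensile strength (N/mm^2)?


Formula: TS = force / (width * thickness)
Substituting: TS = 265.7280 / (24.9800 * 1.7880)
Result: 5.9495 N/mm^2


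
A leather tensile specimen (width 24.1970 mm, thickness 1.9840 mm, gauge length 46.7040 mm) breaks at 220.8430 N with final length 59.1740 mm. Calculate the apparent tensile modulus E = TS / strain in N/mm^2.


TS = F / (w * t) = 220.8430 / (24.1970 * 1.9840) = 4.6002 N/mm^2
strain = (Lf - L0) / L0 = (59.1740 - 46.7040) / 46.7040 = 0.2670
E = TS / strain = 4.6002 / 0.2670 = 17.2293 N/mm^2


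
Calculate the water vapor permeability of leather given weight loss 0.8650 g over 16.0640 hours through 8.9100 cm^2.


Formula: WVP = loss / (area * time)
Substituting: WVP = 0.8650 / (8.9100 * 16.0640)
Result: 0.00604345 g/(cm^2*hr)


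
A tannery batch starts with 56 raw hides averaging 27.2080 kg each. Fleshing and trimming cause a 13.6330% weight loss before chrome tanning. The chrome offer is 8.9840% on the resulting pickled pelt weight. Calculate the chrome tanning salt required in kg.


Total_raw = N * avg_wt = 56 * 27.2080 = 1523.6480 kg
Substrate = Total_raw * (1 - loss/100) = 1523.6480 * (1 - 13.6330/100) = 1315.9291 kg
Chrome = Substrate * pct / 100 = 1315.9291 * 8.9840 / 100 = 118.2231 kg


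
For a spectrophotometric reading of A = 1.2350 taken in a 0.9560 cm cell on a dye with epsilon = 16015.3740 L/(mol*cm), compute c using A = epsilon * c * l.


Formula: c = A / (epsilon * l)
Substituting: c = 1.2350 / (16015.3740 * 0.9560)
Result: 8.0663e-05 mol/L


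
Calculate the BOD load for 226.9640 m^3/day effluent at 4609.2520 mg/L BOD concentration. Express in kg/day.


Formula: BOD_load = volume * conc / 1000
Substituting: BOD_load = 226.9640 * 4609.2520 / 1000
Result: 1046.1343 kg/day


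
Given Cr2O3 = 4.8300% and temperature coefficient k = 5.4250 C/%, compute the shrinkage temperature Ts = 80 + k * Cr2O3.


Formula: Ts = 80 + k * Cr2O3
Substituting: Ts = 80 + 5.4250 * 4.8300
Result: 106.2027 C


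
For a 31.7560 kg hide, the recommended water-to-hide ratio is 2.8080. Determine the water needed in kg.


Formula: Water = hide_weight * ratio
Substituting: Water = 31.7560 * 2.8080
Result: 89.1708 kg


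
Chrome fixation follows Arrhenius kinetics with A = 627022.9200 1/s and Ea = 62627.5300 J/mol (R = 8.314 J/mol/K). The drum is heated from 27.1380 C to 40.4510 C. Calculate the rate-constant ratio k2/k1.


T1 = 27.1380 + 273.15 = 300.2880 K; T2 = 40.4510 + 273.15 = 313.6010 K
k1 = A * exp(-Ea/(R*T1)) = 627022.9200 * exp(-62627.5300/(8.314*300.2880)) = 7.9970e-06 1/s
k2 = A * exp(-Ea/(R*T2)) = 627022.9200 * exp(-62627.5300/(8.314*313.6010)) = 2.3196e-05 1/s
k2/k1 = 2.3196e-05 / 7.9970e-06 = 2.9006


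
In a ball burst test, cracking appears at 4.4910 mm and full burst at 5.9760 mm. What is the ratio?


Formula: Ratio = crack / burst
Substituting: Ratio = 4.4910 / 5.9760
Result: 0.7515


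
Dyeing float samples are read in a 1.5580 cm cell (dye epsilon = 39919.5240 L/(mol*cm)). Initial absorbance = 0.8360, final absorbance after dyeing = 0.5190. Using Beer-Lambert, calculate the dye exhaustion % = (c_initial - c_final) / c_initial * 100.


c_initial = A_i / (epsilon * l) = 0.8360 / (39919.5240 * 1.5580) = 1.3442e-05 mol/L
c_final = A_f / (epsilon * l) = 0.5190 / (39919.5240 * 1.5580) = 8.3448e-06 mol/L
Exhaustion = (c_initial - c_final) / c_initial * 100 = (1.3442e-05 - 8.3448e-06) / 1.3442e-05 * 100 = 37.9187 %


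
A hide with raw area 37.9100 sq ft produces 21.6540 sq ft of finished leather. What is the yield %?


Formula: Yield = finished / raw * 100
Substituting: Yield = 21.6540 / 37.9100 * 100
Result: 57.1195 %


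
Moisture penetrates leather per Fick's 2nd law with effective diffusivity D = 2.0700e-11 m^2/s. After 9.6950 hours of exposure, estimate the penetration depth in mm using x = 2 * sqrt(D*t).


t = 9.6950 hr * 3600 = 34902.0000 s
D * t = 2.0700e-11 * 34902.0000 = 7.2247e-07
x = 2 * sqrt(D*t) = 2 * sqrt(7.2247e-07) = 0.00169997 m = 1.7000 mm


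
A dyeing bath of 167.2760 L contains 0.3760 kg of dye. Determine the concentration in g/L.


Formula: Conc = dye_mass(kg) / volume(L) * 1000
Substituting: Conc = 0.3760 / 167.2760 * 1000
Result: 2.2478 g/L


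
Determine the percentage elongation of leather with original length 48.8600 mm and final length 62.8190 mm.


Formula: Elongation = (Lf - L0) / L0 * 100
Substituting: Elongation = (62.8190 - 48.8600) / 48.8600 * 100
Result: 28.5694 %


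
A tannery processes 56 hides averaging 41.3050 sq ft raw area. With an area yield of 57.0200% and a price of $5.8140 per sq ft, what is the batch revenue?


Raw_total = N * avg_area = 56 * 41.3050 = 2313.0800 sq ft
Finished = Raw_total * yield / 100 = 2313.0800 * 57.0200 / 100 = 1318.9182 sq ft
Value = Finished * price = 1318.9182 * 5.8140 = 7668.1905 $


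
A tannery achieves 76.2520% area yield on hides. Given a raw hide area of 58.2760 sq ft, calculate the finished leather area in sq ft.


Formula: finished = raw * yield / 100
Substituting: finished = 58.2760 * 76.2520 / 100
Result: 44.4366 sq ft


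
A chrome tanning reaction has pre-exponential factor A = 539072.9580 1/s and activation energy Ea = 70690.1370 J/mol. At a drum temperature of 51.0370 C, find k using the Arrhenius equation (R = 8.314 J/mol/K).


T_K = T_C + 273.15 = 51.0370 + 273.15 = 324.1870 K
exponent = -Ea / (R * T_K) = -70690.1370 / (8.314 * 324.1870) = -26.2273
k = A * exp(exponent) = 539072.9580 * exp(-26.2273) = 2.1942e-06 1/s


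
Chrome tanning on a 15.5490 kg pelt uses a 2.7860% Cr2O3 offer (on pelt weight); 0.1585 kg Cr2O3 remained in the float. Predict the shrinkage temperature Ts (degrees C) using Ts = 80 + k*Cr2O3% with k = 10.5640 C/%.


Offered = pelt * offer_pct / 100 = 15.5490 * 2.7860 / 100 = 0.4332 kg
Uptake = offered - residual = 0.4332 - 0.1585 = 0.2747 kg
Cr2O3% on pelt = uptake / pelt * 100 = 0.2747 / 15.5490 * 100 = 1.7666 %
Ts = 80 + k * Cr2O3% = 80 + 10.5640 * 1.7666 = 98.6628 C


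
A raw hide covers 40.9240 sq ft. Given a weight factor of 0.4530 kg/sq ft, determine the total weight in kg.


Formula: Weight = area * weight_per_sqft
Substituting: Weight = 40.9240 * 0.4530
Result: 18.5386 kg


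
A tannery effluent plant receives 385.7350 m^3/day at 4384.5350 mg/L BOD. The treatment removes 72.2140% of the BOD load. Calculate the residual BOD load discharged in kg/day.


Load_in = volume * conc / 1000 = 385.7350 * 4384.5350 / 1000 = 1691.2686 kg/day
Removed = Load_in * eff / 100 = 1691.2686 * 72.2140 / 100 = 1221.3327 kg/day
Load_out = Load_in - Removed = 1691.2686 - 1221.3327 = 469.9359 kg/day


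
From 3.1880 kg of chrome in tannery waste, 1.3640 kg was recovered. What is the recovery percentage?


Formula: Recovery = recovered / input * 100
Substituting: Recovery = 1.3640 / 3.1880 * 100
Result: 42.7854 %


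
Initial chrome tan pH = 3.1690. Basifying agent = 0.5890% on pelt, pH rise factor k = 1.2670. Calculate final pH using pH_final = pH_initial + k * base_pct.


Formula: pH_final = pH_initial + k * base_pct
Substituting: pH_final = 3.1690 + 1.2670 * 0.5890
Result: 3.9153


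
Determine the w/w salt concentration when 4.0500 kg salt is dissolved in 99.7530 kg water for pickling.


Formula: Conc = salt / (water + salt) * 100
Substituting: Conc = 4.0500 / (99.7530 + 4.0500) * 100
Result: 3.9016 %


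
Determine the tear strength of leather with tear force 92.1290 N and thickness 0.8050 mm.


Formula: Tear strength = force / thickness
Substituting: Tear strength = 92.1290 / 0.8050
Result: 114.4460 N/mm


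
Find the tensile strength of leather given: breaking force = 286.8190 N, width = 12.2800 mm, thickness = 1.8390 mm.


Formula: TS = force / (width * thickness)
Substituting: TS = 286.8190 / (12.2800 * 1.8390)
Result: 12.7007 N/mm^2


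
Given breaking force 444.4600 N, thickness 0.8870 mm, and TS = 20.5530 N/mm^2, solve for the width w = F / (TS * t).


Formula: w = F / (TS * t)
Substituting: w = 444.4600 / (20.5530 * 0.8870)
Result: 24.3800 mm


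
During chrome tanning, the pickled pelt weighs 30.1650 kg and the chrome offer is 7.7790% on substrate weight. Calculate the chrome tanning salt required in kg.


Formula: Chrome = substrate * pct / 100
Substituting: Chrome = 30.1650 * 7.7790 / 100
Result: 2.3465 kg


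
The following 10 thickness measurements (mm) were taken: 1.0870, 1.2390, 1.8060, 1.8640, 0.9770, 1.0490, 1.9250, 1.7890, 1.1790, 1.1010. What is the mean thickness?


Formula: Average = sum / n
Substituting: Average = 14.0160 / 10
Result: 1.4016 mm


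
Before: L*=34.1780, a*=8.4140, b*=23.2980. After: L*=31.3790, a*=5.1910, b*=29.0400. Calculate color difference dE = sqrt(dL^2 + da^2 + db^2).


dL = -2.7990, da = -3.2230, db = 5.7420
dE = sqrt((-2.7990)^2 + (-3.2230)^2 + 5.7420^2) = 7.1549


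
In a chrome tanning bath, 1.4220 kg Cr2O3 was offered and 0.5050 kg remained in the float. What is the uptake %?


Formula: Uptake = (offered - residual) / offered * 100
Substituting: Uptake = (1.4220 - 0.5050) / 1.4220 * 100
Result: 64.4866 %


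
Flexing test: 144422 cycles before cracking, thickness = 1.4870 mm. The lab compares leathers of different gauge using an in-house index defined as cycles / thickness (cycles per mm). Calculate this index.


Formula: Index = cycles / thickness
Substituting: Index = 144422 / 1.4870
Result: 97123.0666 cycles/mm


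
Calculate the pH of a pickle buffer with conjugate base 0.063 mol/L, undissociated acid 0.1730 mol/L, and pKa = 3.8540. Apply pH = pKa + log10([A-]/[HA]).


ratio = [A-] / [HA] = 0.063 / 0.1730 = 0.3642
log10(ratio) = -0.4387
pH = pKa + log10(ratio) = 3.8540 - 0.4387 = 3.4153


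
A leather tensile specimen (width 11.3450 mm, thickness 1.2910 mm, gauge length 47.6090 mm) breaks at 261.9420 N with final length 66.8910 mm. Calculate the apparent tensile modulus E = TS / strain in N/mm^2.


TS = F / (w * t) = 261.9420 / (11.3450 * 1.2910) = 17.8844 N/mm^2
strain = (Lf - L0) / L0 = (66.8910 - 47.6090) / 47.6090 = 0.4050
E = TS / strain = 17.8844 / 0.4050 = 44.1582 N/mm^2


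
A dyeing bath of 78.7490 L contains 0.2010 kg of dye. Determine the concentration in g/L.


Formula: Conc = dye_mass(kg) / volume(L) * 1000
Substituting: Conc = 0.2010 / 78.7490 * 1000
Result: 2.5524 g/L


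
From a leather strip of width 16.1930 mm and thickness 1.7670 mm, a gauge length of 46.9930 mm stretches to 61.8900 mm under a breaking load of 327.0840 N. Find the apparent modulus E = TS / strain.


TS = F / (w * t) = 327.0840 / (16.1930 * 1.7670) = 11.4313 N/mm^2
strain = (Lf - L0) / L0 = (61.8900 - 46.9930) / 46.9930 = 0.3170
E = TS / strain = 11.4313 / 0.3170 = 36.0603 N/mm^2


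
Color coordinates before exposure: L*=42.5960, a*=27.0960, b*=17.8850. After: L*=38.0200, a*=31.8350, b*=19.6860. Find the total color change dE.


dL = -4.5760, da = 4.7390, db = 1.8010
dE = sqrt((-4.5760)^2 + 4.7390^2 + 1.8010^2) = 6.8295


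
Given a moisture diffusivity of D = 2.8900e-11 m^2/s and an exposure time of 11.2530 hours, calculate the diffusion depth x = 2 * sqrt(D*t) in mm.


t = 11.2530 hr * 3600 = 40510.8000 s
D * t = 2.8900e-11 * 40510.8000 = 1.1708e-06
x = 2 * sqrt(D*t) = 2 * sqrt(1.1708e-06) = 0.00216404 m = 2.1640 mm


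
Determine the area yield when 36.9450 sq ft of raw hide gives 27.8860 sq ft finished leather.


Formula: Yield = finished / raw * 100
Substituting: Yield = 27.8860 / 36.9450 * 100
Result: 75.4798 %


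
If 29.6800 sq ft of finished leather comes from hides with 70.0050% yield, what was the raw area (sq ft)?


Formula: raw = finished * 100 / yield
Substituting: raw = 29.6800 * 100 / 70.0050
Result: 42.3970 sq ft


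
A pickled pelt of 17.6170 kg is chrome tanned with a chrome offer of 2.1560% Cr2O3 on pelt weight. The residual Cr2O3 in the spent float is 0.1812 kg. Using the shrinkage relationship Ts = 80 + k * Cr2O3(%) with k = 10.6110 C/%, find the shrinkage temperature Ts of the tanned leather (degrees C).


Offered = pelt * offer_pct / 100 = 17.6170 * 2.1560 / 100 = 0.3798 kg
Uptake = offered - residual = 0.3798 - 0.1812 = 0.1986 kg
Cr2O3% on pelt = uptake / pelt * 100 = 0.1986 / 17.6170 * 100 = 1.1274 %
Ts = 80 + k * Cr2O3% = 80 + 10.6110 * 1.1274 = 91.9634 C


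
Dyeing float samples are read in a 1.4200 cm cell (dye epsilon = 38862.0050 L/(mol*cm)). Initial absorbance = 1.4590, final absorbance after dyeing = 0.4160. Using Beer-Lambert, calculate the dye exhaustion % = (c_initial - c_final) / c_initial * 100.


c_initial = A_i / (epsilon * l) = 1.4590 / (38862.0050 * 1.4200) = 2.6439e-05 mol/L
c_final = A_f / (epsilon * l) = 0.4160 / (38862.0050 * 1.4200) = 7.5384e-06 mol/L
Exhaustion = (c_initial - c_final) / c_initial * 100 = (2.6439e-05 - 7.5384e-06) / 2.6439e-05 * 100 = 71.4873 %


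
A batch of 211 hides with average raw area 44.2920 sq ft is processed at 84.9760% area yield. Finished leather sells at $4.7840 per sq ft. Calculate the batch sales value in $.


Raw_total = N * avg_area = 211 * 44.2920 = 9345.6120 sq ft
Finished = Raw_total * yield / 100 = 9345.6120 * 84.9760 / 100 = 7941.5273 sq ft
Value = Finished * price = 7941.5273 * 4.7840 = 37992.2664 $


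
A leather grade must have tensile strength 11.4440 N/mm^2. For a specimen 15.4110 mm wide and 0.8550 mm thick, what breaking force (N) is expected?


Formula: F = TS * w * t
Substituting: F = 11.4440 * 15.4110 * 0.8550
Result: 150.7908 N


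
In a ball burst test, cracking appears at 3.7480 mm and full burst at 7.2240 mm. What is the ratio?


Formula: Ratio = crack / burst
Substituting: Ratio = 3.7480 / 7.2240
Result: 0.5188


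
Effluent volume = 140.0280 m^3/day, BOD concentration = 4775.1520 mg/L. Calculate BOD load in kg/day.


Formula: BOD_load = volume * conc / 1000
Substituting: BOD_load = 140.0280 * 4775.1520 / 1000
Result: 668.6550 kg/day


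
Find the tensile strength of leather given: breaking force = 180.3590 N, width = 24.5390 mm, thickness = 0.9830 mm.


Formula: TS = force / (width * thickness)
Substituting: TS = 180.3590 / (24.5390 * 0.9830)
Result: 7.4770 N/mm^2


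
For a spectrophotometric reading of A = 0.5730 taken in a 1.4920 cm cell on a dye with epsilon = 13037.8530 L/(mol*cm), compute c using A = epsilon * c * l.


Formula: c = A / (epsilon * l)
Substituting: c = 0.5730 / (13037.8530 * 1.4920)
Result: 2.9456e-05 mol/L


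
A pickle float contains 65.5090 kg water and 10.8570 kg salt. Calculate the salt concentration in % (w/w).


Formula: Conc = salt / (water + salt) * 100
Substituting: Conc = 10.8570 / (65.5090 + 10.8570) * 100
Result: 14.2171 %


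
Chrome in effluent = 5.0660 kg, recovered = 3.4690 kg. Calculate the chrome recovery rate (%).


Formula: Recovery = recovered / input * 100
Substituting: Recovery = 3.4690 / 5.0660 * 100
Result: 68.4761 %


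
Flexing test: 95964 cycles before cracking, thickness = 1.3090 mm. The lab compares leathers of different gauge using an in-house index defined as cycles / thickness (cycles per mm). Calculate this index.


Formula: Index = cycles / thickness
Substituting: Index = 95964 / 1.3090
Result: 73310.9244 cycles/mm


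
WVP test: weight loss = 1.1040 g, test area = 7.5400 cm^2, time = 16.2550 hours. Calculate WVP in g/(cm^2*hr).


Formula: WVP = loss / (area * time)
Substituting: WVP = 1.1040 / (7.5400 * 16.2550)
Result: 0.00900763 g/(cm^2*hr)


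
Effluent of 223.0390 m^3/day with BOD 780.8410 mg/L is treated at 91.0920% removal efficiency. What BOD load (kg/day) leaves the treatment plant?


Load_in = volume * conc / 1000 = 223.0390 * 780.8410 / 1000 = 174.1580 kg/day
Removed = Load_in * eff / 100 = 174.1580 * 91.0920 / 100 = 158.6440 kg/day
Load_out = Load_in - Removed = 174.1580 - 158.6440 = 15.5140 kg/day


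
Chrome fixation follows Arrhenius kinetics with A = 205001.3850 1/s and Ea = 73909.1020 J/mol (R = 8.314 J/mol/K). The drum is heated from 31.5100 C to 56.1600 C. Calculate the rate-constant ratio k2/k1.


T1 = 31.5100 + 273.15 = 304.6600 K; T2 = 56.1600 + 273.15 = 329.3100 K
k1 = A * exp(-Ea/(R*T1)) = 205001.3850 * exp(-73909.1020/(8.314*304.6600)) = 4.3593e-08 1/s
k2 = A * exp(-Ea/(R*T2)) = 205001.3850 * exp(-73909.1020/(8.314*329.3100)) = 3.8725e-07 1/s
k2/k1 = 3.8725e-07 / 4.3593e-08 = 8.8832


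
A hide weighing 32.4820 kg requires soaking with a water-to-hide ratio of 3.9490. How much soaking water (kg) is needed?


Formula: Water = hide_weight * ratio
Substituting: Water = 32.4820 * 3.9490
Result: 128.2714 kg


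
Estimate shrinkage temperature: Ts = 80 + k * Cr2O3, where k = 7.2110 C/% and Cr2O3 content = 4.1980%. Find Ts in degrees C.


Formula: Ts = 80 + k * Cr2O3
Substituting: Ts = 80 + 7.2110 * 4.1980
Result: 110.2718 C


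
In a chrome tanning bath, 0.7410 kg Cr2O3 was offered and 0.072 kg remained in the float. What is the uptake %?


Formula: Uptake = (offered - residual) / offered * 100
Substituting: Uptake = (0.7410 - 0.072) / 0.7410 * 100
Result: 90.2834 %


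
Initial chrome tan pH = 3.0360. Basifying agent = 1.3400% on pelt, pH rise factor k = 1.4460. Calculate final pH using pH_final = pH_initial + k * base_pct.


Formula: pH_final = pH_initial + k * base_pct
Substituting: pH_final = 3.0360 + 1.4460 * 1.3400
Result: 4.9736


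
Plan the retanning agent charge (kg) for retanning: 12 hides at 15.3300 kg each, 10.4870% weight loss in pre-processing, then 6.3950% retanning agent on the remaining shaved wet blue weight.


Total_raw = N * avg_wt = 12 * 15.3300 = 183.9600 kg
Substrate = Total_raw * (1 - loss/100) = 183.9600 * (1 - 10.4870/100) = 164.6681 kg
Retan = Substrate * pct / 100 = 164.6681 * 6.3950 / 100 = 10.5305 kg


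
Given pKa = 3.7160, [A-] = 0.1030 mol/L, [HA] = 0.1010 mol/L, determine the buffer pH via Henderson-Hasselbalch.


ratio = [A-] / [HA] = 0.1030 / 0.1010 = 1.0198
log10(ratio) = 0.00851585
pH = pKa + log10(ratio) = 3.7160 + 0.00851585 = 3.7245


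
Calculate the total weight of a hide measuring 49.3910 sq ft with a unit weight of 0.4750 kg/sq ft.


Formula: Weight = area * weight_per_sqft
Substituting: Weight = 49.3910 * 0.4750
Result: 23.4607 kg


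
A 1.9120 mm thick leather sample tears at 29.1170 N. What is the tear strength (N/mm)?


Formula: Tear strength = force / thickness
Substituting: Tear strength = 29.1170 / 1.9120
Result: 15.2286 N/mm


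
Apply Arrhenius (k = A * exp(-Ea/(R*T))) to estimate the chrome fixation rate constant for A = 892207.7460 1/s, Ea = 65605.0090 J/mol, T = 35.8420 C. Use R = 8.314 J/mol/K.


T_K = T_C + 273.15 = 35.8420 + 273.15 = 308.9920 K
exponent = -Ea / (R * T_K) = -65605.0090 / (8.314 * 308.9920) = -25.5376
k = A * exp(exponent) = 892207.7460 * exp(-25.5376) = 7.2383e-06 1/s


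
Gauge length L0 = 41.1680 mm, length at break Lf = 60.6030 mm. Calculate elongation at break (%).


Formula: Elongation = (Lf - L0) / L0 * 100
Substituting: Elongation = (60.6030 - 41.1680) / 41.1680 * 100
Result: 47.2090 %


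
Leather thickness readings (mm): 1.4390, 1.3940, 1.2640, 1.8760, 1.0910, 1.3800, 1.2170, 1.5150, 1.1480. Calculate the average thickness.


Formula: Average = sum / n
Substituting: Average = 12.3240 / 9
Result: 1.3693 mm


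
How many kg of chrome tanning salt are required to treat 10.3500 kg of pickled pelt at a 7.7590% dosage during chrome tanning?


Formula: Chrome = substrate * pct / 100
Substituting: Chrome = 10.3500 * 7.7590 / 100
Result: 0.8031 kg


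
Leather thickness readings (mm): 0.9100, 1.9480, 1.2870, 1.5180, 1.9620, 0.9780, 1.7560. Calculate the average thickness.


Formula: Average = sum / n
Substituting: Average = 10.3590 / 7
Result: 1.4799 mm


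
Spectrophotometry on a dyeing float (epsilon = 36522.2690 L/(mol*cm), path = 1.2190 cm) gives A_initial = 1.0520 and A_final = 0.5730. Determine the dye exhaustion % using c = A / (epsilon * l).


c_initial = A_i / (epsilon * l) = 1.0520 / (36522.2690 * 1.2190) = 2.3629e-05 mol/L
c_final = A_f / (epsilon * l) = 0.5730 / (36522.2690 * 1.2190) = 1.2870e-05 mol/L
Exhaustion = (c_initial - c_final) / c_initial * 100 = (2.3629e-05 - 1.2870e-05) / 2.3629e-05 * 100 = 45.5323 %


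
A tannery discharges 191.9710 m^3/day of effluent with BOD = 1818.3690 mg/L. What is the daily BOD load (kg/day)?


Formula: BOD_load = volume * conc / 1000
Substituting: BOD_load = 191.9710 * 1818.3690 / 1000
Result: 349.0741 kg/day


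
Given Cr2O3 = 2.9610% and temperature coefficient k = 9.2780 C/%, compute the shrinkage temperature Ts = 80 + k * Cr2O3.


Formula: Ts = 80 + k * Cr2O3
Substituting: Ts = 80 + 9.2780 * 2.9610
Result: 107.4722 C


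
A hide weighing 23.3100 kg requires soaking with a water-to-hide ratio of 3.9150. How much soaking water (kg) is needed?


Formula: Water = hide_weight * ratio
Substituting: Water = 23.3100 * 3.9150
Result: 91.2586 kg


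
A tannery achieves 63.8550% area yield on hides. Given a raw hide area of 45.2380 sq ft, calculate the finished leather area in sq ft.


Formula: finished = raw * yield / 100
Substituting: finished = 45.2380 * 63.8550 / 100
Result: 28.8867 sq ft


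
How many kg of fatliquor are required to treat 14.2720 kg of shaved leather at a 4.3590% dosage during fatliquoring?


Formula: Fat = substrate * pct / 100
Substituting: Fat = 14.2720 * 4.3590 / 100
Result: 0.6221 kg


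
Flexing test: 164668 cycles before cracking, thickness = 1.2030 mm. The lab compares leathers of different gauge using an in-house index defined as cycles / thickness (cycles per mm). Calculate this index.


Formula: Index = cycles / thickness
Substituting: Index = 164668 / 1.2030
Result: 136881.1305 cycles/mm


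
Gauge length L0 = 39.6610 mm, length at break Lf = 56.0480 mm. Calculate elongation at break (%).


Formula: Elongation = (Lf - L0) / L0 * 100
Substituting: Elongation = (56.0480 - 39.6610) / 39.6610 * 100
Result: 41.3177 %


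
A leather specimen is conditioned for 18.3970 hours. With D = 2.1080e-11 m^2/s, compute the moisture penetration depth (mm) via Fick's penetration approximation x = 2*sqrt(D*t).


t = 18.3970 hr * 3600 = 66229.2000 s
D * t = 2.1080e-11 * 66229.2000 = 1.3961e-06
x = 2 * sqrt(D*t) = 2 * sqrt(1.3961e-06) = 0.00236314 m = 2.3631 mm


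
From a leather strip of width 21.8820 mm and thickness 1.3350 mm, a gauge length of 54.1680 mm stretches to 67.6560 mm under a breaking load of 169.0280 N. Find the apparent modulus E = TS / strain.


TS = F / (w * t) = 169.0280 / (21.8820 * 1.3350) = 5.7862 N/mm^2
strain = (Lf - L0) / L0 = (67.6560 - 54.1680) / 54.1680 = 0.2490
E = TS / strain = 5.7862 / 0.2490 = 23.2373 N/mm^2


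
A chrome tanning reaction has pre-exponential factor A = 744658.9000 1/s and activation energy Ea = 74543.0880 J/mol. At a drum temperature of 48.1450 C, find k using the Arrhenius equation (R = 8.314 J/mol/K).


T_K = T_C + 273.15 = 48.1450 + 273.15 = 321.2950 K
exponent = -Ea / (R * T_K) = -74543.0880 / (8.314 * 321.2950) = -27.9057
k = A * exp(exponent) = 744658.9000 * exp(-27.9057) = 5.6579e-07 1/s


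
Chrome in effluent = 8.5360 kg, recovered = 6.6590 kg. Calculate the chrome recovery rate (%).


Formula: Recovery = recovered / input * 100
Substituting: Recovery = 6.6590 / 8.5360 * 100
Result: 78.0108 %


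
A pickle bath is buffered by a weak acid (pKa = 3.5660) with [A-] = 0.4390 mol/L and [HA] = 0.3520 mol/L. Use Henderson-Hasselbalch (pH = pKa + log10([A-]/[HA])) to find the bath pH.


ratio = [A-] / [HA] = 0.4390 / 0.3520 = 1.2472
log10(ratio) = 0.0959219
pH = pKa + log10(ratio) = 3.5660 + 0.0959219 = 3.6619


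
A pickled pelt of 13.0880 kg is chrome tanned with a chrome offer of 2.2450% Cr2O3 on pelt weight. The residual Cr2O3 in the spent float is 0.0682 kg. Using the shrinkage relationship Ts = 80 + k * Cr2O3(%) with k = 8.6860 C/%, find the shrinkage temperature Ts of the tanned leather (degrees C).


Offered = pelt * offer_pct / 100 = 13.0880 * 2.2450 / 100 = 0.2938 kg
Uptake = offered - residual = 0.2938 - 0.0682 = 0.2256 kg
Cr2O3% on pelt = uptake / pelt * 100 = 0.2256 / 13.0880 * 100 = 1.7239 %
Ts = 80 + k * Cr2O3% = 80 + 8.6860 * 1.7239 = 94.9739 C


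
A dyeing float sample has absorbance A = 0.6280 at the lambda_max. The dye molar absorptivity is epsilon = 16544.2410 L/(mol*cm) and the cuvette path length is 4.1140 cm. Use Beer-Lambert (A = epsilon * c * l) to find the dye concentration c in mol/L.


Formula: c = A / (epsilon * l)
Substituting: c = 0.6280 / (16544.2410 * 4.1140)
Result: 9.2267e-06 mol/L


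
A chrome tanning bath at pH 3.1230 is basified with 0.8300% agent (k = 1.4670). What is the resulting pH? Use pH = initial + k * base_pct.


Formula: pH_final = pH_initial + k * base_pct
Substituting: pH_final = 3.1230 + 1.4670 * 0.8300
Result: 4.3406


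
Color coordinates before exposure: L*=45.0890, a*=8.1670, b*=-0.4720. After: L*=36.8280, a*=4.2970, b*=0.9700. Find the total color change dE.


dL = -8.2610, da = -3.8700, db = 1.4420
dE = sqrt((-8.2610)^2 + (-3.8700)^2 + 1.4420^2) = 9.2358


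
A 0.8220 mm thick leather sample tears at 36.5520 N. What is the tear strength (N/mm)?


Formula: Tear strength = force / thickness
Substituting: Tear strength = 36.5520 / 0.8220
Result: 44.4672 N/mm


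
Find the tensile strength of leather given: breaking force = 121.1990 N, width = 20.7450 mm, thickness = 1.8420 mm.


Formula: TS = force / (width * thickness)
Substituting: TS = 121.1990 / (20.7450 * 1.8420)
Result: 3.1717 N/mm^2


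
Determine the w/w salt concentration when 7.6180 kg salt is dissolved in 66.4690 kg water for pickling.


Formula: Conc = salt / (water + salt) * 100
Substituting: Conc = 7.6180 / (66.4690 + 7.6180) * 100
Result: 10.2825 %


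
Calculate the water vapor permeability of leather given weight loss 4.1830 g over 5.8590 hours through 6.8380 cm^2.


Formula: WVP = loss / (area * time)
Substituting: WVP = 4.1830 / (6.8380 * 5.8590)
Result: 0.1044 g/(cm^2*hr)


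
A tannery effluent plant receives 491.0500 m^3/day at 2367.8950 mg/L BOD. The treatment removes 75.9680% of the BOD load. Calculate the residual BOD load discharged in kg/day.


Load_in = volume * conc / 1000 = 491.0500 * 2367.8950 / 1000 = 1162.7548 kg/day
Removed = Load_in * eff / 100 = 1162.7548 * 75.9680 / 100 = 883.3216 kg/day
Load_out = Load_in - Removed = 1162.7548 - 883.3216 = 279.4332 kg/day


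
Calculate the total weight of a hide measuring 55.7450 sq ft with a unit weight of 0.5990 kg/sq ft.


Formula: Weight = area * weight_per_sqft
Substituting: Weight = 55.7450 * 0.5990
Result: 33.3913 kg


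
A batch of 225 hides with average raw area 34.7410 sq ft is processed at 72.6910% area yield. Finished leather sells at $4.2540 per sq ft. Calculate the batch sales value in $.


Raw_total = N * avg_area = 225 * 34.7410 = 7816.7250 sq ft
Finished = Raw_total * yield / 100 = 7816.7250 * 72.6910 / 100 = 5682.0556 sq ft
Value = Finished * price = 5682.0556 * 4.2540 = 24171.4644 $


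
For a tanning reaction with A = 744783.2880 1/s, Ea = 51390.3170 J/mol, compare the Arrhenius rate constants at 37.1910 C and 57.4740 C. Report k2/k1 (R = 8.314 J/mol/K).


T1 = 37.1910 + 273.15 = 310.3410 K; T2 = 57.4740 + 273.15 = 330.6240 K
k1 = A * exp(-Ea/(R*T1)) = 744783.2880 * exp(-51390.3170/(8.314*310.3410)) = 0.00166734 1/s
k2 = A * exp(-Ea/(R*T2)) = 744783.2880 * exp(-51390.3170/(8.314*330.6240)) = 0.00565823 1/s
k2/k1 = 0.00565823 / 0.00166734 = 3.3936


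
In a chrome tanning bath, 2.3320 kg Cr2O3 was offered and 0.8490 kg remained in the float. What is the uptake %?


Formula: Uptake = (offered - residual) / offered * 100
Substituting: Uptake = (2.3320 - 0.8490) / 2.3320 * 100
Result: 63.5935 %


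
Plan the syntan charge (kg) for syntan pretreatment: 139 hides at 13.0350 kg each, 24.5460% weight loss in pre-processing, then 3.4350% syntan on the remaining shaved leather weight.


Total_raw = N * avg_wt = 139 * 13.0350 = 1811.8650 kg
Substrate = Total_raw * (1 - loss/100) = 1811.8650 * (1 - 24.5460/100) = 1367.1246 kg
Syntan = Substrate * pct / 100 = 1367.1246 * 3.4350 / 100 = 46.9607 kg


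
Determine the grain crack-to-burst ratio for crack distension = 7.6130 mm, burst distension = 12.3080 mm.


Formula: Ratio = crack / burst
Substituting: Ratio = 7.6130 / 12.3080
Result: 0.6185


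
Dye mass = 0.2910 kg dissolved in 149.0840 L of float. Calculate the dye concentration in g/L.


Formula: Conc = dye_mass(kg) / volume(L) * 1000
Substituting: Conc = 0.2910 / 149.0840 * 1000
Result: 1.9519 g/L


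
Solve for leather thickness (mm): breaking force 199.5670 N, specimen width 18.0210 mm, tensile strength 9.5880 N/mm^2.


Formula: t = F / (TS * w)
Substituting: t = 199.5670 / (9.5880 * 18.0210)
Result: 1.1550 mm


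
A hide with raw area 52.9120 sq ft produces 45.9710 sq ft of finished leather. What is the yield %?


Formula: Yield = finished / raw * 100
Substituting: Yield = 45.9710 / 52.9120 * 100
Result: 86.8820 %


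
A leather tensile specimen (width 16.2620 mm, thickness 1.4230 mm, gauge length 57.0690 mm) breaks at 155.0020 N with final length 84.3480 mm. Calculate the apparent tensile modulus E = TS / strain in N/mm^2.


TS = F / (w * t) = 155.0020 / (16.2620 * 1.4230) = 6.6982 N/mm^2
strain = (Lf - L0) / L0 = (84.3480 - 57.0690) / 57.0690 = 0.4780
E = TS / strain = 6.6982 / 0.4780 = 14.0130 N/mm^2


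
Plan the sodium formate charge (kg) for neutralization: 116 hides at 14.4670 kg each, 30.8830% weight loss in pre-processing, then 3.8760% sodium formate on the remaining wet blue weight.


Total_raw = N * avg_wt = 116 * 14.4670 = 1678.1720 kg
Substrate = Total_raw * (1 - loss/100) = 1678.1720 * (1 - 30.8830/100) = 1159.9021 kg
Neutralizer = Substrate * pct / 100 = 1159.9021 * 3.8760 / 100 = 44.9578 kg


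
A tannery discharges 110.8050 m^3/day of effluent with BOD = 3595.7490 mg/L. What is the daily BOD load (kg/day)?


Formula: BOD_load = volume * conc / 1000
Substituting: BOD_load = 110.8050 * 3595.7490 / 1000
Result: 398.4270 kg/day


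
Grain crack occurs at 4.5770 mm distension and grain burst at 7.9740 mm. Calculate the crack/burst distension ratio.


Formula: Ratio = crack / burst
Substituting: Ratio = 4.5770 / 7.9740
Result: 0.5740


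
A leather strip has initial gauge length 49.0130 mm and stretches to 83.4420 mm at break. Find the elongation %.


Formula: Elongation = (Lf - L0) / L0 * 100
Substituting: Elongation = (83.4420 - 49.0130) / 49.0130 * 100
Result: 70.2446 %


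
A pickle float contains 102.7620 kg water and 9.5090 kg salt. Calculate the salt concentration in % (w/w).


Formula: Conc = salt / (water + salt) * 100
Substituting: Conc = 9.5090 / (102.7620 + 9.5090) * 100
Result: 8.4697 %


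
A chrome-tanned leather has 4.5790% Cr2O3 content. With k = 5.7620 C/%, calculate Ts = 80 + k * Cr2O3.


Formula: Ts = 80 + k * Cr2O3
Substituting: Ts = 80 + 5.7620 * 4.5790
Result: 106.3842 C


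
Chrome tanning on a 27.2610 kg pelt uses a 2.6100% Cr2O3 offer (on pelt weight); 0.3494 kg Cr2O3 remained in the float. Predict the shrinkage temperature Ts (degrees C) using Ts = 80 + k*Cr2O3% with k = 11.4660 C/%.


Offered = pelt * offer_pct / 100 = 27.2610 * 2.6100 / 100 = 0.7115 kg
Uptake = offered - residual = 0.7115 - 0.3494 = 0.3621 kg
Cr2O3% on pelt = uptake / pelt * 100 = 0.3621 / 27.2610 * 100 = 1.3283 %
Ts = 80 + k * Cr2O3% = 80 + 11.4660 * 1.3283 = 95.2305 C


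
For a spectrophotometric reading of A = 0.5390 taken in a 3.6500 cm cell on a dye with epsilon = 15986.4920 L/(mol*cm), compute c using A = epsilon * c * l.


Formula: c = A / (epsilon * l)
Substituting: c = 0.5390 / (15986.4920 * 3.6500)
Result: 9.2373e-06 mol/L


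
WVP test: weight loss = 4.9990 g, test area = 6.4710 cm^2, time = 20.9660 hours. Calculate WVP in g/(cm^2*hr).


Formula: WVP = loss / (area * time)
Substituting: WVP = 4.9990 / (6.4710 * 20.9660)
Result: 0.0368465 g/(cm^2*hr)


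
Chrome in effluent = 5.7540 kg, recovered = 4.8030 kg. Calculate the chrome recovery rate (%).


Formula: Recovery = recovered / input * 100
Substituting: Recovery = 4.8030 / 5.7540 * 100
Result: 83.4724 %


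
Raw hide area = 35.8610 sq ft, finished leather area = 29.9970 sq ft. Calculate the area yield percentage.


Formula: Yield = finished / raw * 100
Substituting: Yield = 29.9970 / 35.8610 * 100
Result: 83.6480 %


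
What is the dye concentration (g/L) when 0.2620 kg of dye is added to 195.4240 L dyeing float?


Formula: Conc = dye_mass(kg) / volume(L) * 1000
Substituting: Conc = 0.2620 / 195.4240 * 1000
Result: 1.3407 g/L


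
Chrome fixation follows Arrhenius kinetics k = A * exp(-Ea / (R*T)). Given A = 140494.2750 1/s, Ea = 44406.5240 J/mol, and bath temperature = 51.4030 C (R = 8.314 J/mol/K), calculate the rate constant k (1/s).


T_K = T_C + 273.15 = 51.4030 + 273.15 = 324.5530 K
exponent = -Ea / (R * T_K) = -44406.5240 / (8.314 * 324.5530) = -16.4570
k = A * exp(exponent) = 140494.2750 * exp(-16.4570) = 0.0100108 1/s


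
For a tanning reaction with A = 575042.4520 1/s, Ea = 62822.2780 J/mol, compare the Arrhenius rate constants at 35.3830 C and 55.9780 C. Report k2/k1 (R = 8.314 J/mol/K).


T1 = 35.3830 + 273.15 = 308.5330 K; T2 = 55.9780 + 273.15 = 329.1280 K
k1 = A * exp(-Ea/(R*T1)) = 575042.4520 * exp(-62822.2780/(8.314*308.5330)) = 1.3289e-05 1/s
k2 = A * exp(-Ea/(R*T2)) = 575042.4520 * exp(-62822.2780/(8.314*329.1280)) = 6.1526e-05 1/s
k2/k1 = 6.1526e-05 / 1.3289e-05 = 4.6297
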